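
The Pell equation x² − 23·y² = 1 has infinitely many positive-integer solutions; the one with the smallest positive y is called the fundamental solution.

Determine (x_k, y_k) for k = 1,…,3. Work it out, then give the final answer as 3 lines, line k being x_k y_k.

√23 = [4; 1,3,1,8, …], period ℓ=4 (even) → k=3
a_0=4:  p_0=4·1+0=4,  q_0=4·0+1=1
…
a_2=3:  p_2=3·5+4=19,  q_2=3·1+1=4
a_3=1:  p_3=1·19+5=24,  q_3=1·4+1=5
fundamental: x₁=24, y₁=5  (since 576 − 23·25 = 1)
(24+5√23)^2 = 1151 + 240√23
(24+5√23)^3 = 55224 + 11515√23

24 5
1151 240
55224 11515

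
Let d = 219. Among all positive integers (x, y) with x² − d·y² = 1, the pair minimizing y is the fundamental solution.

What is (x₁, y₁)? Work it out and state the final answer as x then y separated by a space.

74 5

d=219: √d = [14; 1,3,1,28] (ℓ=4, even), read p_3/q_3
k=0  a_k=14  p_k/q_k = 14/1
k=1  a_k=1  p_k/q_k = 15/1
k=2  a_k=3  p_k/q_k = 59/4
k=3  a_k=1  p_k/q_k = 74/5
(x₁, y₁) = (74, 5);  74² − 219·5² = 1 ✓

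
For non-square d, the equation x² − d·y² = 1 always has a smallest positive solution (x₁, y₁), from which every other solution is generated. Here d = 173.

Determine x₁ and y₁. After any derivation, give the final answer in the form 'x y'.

2499849 190060

d=173: √d = [13; 6,1,1,6,26] (ℓ=5, odd), read p_9/q_9
a_0=13:  p_0=13·1+0=13,  q_0=13·0+1=1
a_1=6:  p_1=6·13+1=79,  q_1=6·1+0=6
a_2=1:  p_2=1·79+13=92,  q_2=1·6+1=7
…
a_5=26:  p_5=26·1118+171=29239,  q_5=26·85+13=2223
a_6=6:  p_6=6·29239+1118=176552,  q_6=6·2223+85=13423
…
a_8=1:  p_8=1·205791+176552=382343,  q_8=1·15646+13423=29069
a_9=6:  p_9=6·382343+205791=2499849,  q_9=6·29069+15646=190060
→ (2499849, 190060).  Check: 2499849²=6249245022801, 173·190060²=6249245022800, difference 1.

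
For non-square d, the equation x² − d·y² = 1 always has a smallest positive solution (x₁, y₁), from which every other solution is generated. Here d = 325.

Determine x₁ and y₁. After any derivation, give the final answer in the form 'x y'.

649 36

d=325: √d = [18; 36] (ℓ=1, odd), read p_1/q_1
k=0  a_k=18  p_k/q_k = 18/1
k=1  a_k=36  p_k/q_k = 649/36
→ (649, 36).  Check: 649²=421201, 325·36²=421200, difference 1.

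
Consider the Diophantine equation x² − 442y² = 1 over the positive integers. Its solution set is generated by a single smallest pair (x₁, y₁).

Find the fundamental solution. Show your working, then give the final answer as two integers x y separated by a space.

883 42

[21; 42] for √442; ℓ=1 ⇒ convergent index 1
a_0=21:  p_0=21·1+0=21,  q_0=21·0+1=1
a_1=42:  p_1=42·21+1=883,  q_1=42·1+0=42
(x₁, y₁) = (883, 42);  883² − 442·42² = 1 ✓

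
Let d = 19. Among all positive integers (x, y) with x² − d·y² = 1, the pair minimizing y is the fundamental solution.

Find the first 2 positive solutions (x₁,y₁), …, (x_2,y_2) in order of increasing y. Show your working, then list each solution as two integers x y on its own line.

d=19: √d = [4; 2,1,3,1,2,8] (ℓ=6, even), read p_5/q_5
k=0  a_k=4  p_k/q_k = 4/1
k=1  a_k=2  p_k/q_k = 9/2
k=2  a_k=1  p_k/q_k = 13/3
k=3  a_k=3  p_k/q_k = 48/11
k=4  a_k=1  p_k/q_k = 61/14
k=5  a_k=2  p_k/q_k = 170/39
fundamental: x₁=170, y₁=39  (since 28900 − 19·1521 = 1)
(x_2, y_2) = (170·170 + 19·39·39, 170·39 + 39·170) = (57799, 13260)

170 39
57799 13260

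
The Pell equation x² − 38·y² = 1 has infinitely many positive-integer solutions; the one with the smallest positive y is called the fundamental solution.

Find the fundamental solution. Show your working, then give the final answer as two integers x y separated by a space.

√38 → a₀=6, period (6,12); ℓ=2 even so k=1
step 0: (6, 1)  from 6·(1,0) + (0,1)
step 1: (37, 6)  from 6·(6,1) + (1,0)
(x₁, y₁) = (37, 6);  37² − 38·6² = 1 ✓

37 6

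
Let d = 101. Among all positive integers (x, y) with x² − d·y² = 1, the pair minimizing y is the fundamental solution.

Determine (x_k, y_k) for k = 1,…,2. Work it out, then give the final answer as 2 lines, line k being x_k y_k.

201 20
80801 8040

d=101: √d = [10; 20] (ℓ=1, odd), read p_1/q_1
step 0: (10, 1)  from 10·(1,0) + (0,1)
step 1: (201, 20)  from 20·(10,1) + (1,0)
→ (201, 20).  Check: 201²=40401, 101·20²=40400, difference 1.
(x_2, y_2) = (201·201 + 101·20·20, 201·20 + 20·201) = (80801, 8040)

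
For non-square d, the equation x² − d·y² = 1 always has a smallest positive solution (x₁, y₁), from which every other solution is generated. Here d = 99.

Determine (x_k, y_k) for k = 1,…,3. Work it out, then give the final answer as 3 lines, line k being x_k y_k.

10 1
199 20
3970 399

d=99: √d = [9; 1,18] (ℓ=2, even), read p_1/q_1
k=0  a_k=9  p_k/q_k = 9/1
k=1  a_k=1  p_k/q_k = 10/1
fundamental: x₁=10, y₁=1  (since 100 − 99·1 = 1)
k=2:  x_2 = 10·10+99·1·1 = 199,  y_2 = 10·1+1·10 = 20
k=3:  x_3 = 10·199+99·1·20 = 3970,  y_3 = 10·20+1·199 = 399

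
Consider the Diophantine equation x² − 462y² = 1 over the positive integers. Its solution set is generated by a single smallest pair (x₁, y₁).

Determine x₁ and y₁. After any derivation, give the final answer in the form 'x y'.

√462 = [21; 2,42, …], period ℓ=2 (even) → k=1
a_0=21:  p_0=21·1+0=21,  q_0=21·0+1=1
a_1=2:  p_1=2·21+1=43,  q_1=2·1+0=2
fundamental: x₁=43, y₁=2  (since 1849 − 462·4 = 1)

43 2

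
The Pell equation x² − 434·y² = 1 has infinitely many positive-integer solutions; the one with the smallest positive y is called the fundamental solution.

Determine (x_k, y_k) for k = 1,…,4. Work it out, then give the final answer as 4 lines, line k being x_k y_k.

125 6
31249 1500
7812125 374994
1953000001 93747000

√434 → a₀=20, period (1,4,1,40); ℓ=4 even so k=3
i=0: a=20 ⇒ p=20, q=1
…
i=2: a=4 ⇒ p=104, q=5
i=3: a=1 ⇒ p=125, q=6
fundamental: x₁=125, y₁=6  (since 15625 − 434·36 = 1)
(125+6√434)^2 = 31249 + 1500√434
(125+6√434)^3 = 7812125 + 374994√434
(125+6√434)^4 = 1953000001 + 93747000√434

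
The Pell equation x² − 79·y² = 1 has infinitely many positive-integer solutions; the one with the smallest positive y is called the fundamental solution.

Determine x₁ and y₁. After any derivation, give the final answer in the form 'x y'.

d=79: √d = [8; 1,7,1,16] (ℓ=4, even), read p_3/q_3
a_0=8:  p_0=8·1+0=8,  q_0=8·0+1=1
a_1=1:  p_1=1·8+1=9,  q_1=1·1+0=1
a_2=7:  p_2=7·9+8=71,  q_2=7·1+1=8
a_3=1:  p_3=1·71+9=80,  q_3=1·8+1=9
(x₁, y₁) = (80, 9);  80² − 79·9² = 1 ✓

80 9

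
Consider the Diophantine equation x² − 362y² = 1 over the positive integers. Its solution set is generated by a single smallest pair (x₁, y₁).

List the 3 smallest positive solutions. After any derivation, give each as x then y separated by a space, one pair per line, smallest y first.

√362 → a₀=19, period (38); ℓ=1 odd so k=1
k=0  a_k=19  p_k/q_k = 19/1
k=1  a_k=38  p_k/q_k = 723/38
fundamental: x₁=723, y₁=38  (since 522729 − 362·1444 = 1)
(723+38√362)^2 = 1045457 + 54948√362
(723+38√362)^3 = 1511730099 + 79454770√362

723 38
1045457 54948
1511730099 79454770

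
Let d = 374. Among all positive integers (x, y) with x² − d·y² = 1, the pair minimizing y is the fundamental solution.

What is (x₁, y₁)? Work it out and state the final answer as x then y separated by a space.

√374 = [19; 2,1,18,1,2,38, …], period ℓ=6 (even) → k=5
k=0  a_k=19  p_k/q_k = 19/1
k=1  a_k=2  p_k/q_k = 39/2
…
k=3  a_k=18  p_k/q_k = 1083/56
k=4  a_k=1  p_k/q_k = 1141/59
k=5  a_k=2  p_k/q_k = 3365/174
→ (3365, 174).  Check: 3365²=11323225, 374·174²=11323224, difference 1.

3365 174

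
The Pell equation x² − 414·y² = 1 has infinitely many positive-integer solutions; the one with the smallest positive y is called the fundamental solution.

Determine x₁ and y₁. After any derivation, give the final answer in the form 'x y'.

24335 1196

[20; 2,1,7,2,7,1,2,40] for √414; ℓ=8 ⇒ convergent index 7
a_0=20:  p_0=20·1+0=20,  q_0=20·0+1=1
a_1=2:  p_1=2·20+1=41,  q_1=2·1+0=2
…
a_4=2:  p_4=2·468+61=997,  q_4=2·23+3=49
…
a_6=1:  p_6=1·7447+997=8444,  q_6=1·366+49=415
a_7=2:  p_7=2·8444+7447=24335,  q_7=2·415+366=1196
→ (24335, 1196).  Check: 24335²=592192225, 414·1196²=592192224, difference 1.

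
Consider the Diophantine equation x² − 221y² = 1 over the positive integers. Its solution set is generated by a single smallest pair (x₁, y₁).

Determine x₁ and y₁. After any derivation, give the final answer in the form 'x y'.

1665 112

√221 = [14; 1,6,2,6,1,28, …], period ℓ=6 (even) → k=5
k=0  a_k=14  p_k/q_k = 14/1
…
k=3  a_k=2  p_k/q_k = 223/15
k=4  a_k=6  p_k/q_k = 1442/97
k=5  a_k=1  p_k/q_k = 1665/112
→ (1665, 112).  Check: 1665²=2772225, 221·112²=2772224, difference 1.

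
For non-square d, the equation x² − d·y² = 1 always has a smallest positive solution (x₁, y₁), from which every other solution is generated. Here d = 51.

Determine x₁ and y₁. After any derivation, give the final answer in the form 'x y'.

50 7

d=51: √d = [7; 7,14] (ℓ=2, even), read p_1/q_1
i=0: a=7 ⇒ p=7, q=1
i=1: a=7 ⇒ p=50, q=7
(x₁, y₁) = (50, 7);  50² − 51·7² = 1 ✓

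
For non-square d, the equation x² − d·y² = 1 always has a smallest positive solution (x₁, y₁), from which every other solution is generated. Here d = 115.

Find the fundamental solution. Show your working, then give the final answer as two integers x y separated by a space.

1126 105

√115 → a₀=10, period (1,2,1,1,1,1,1,2,1,20); ℓ=10 even so k=9
i=0: a=10 ⇒ p=10, q=1
i=1: a=1 ⇒ p=11, q=1
…
i=3: a=1 ⇒ p=43, q=4
…
i=5: a=1 ⇒ p=118, q=11
i=6: a=1 ⇒ p=193, q=18
i=7: a=1 ⇒ p=311, q=29
i=8: a=2 ⇒ p=815, q=76
i=9: a=1 ⇒ p=1126, q=105
→ (1126, 105).  Check: 1126²=1267876, 115·105²=1267875, difference 1.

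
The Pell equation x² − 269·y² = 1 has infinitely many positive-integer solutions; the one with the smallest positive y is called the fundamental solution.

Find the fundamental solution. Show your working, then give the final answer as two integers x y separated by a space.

[16; 2,2,32] for √269; ℓ=3 ⇒ convergent index 5
i=0: a=16 ⇒ p=16, q=1
…
i=2: a=2 ⇒ p=82, q=5
…
i=4: a=2 ⇒ p=5396, q=329
i=5: a=2 ⇒ p=13449, q=820
(x₁, y₁) = (13449, 820);  13449² − 269·820² = 1 ✓

13449 820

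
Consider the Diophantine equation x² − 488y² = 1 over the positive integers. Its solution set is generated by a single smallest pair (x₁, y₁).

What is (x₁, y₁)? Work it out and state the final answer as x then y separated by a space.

√488 = [22; 11,44, …], period ℓ=2 (even) → k=1
k=0  a_k=22  p_k/q_k = 22/1
k=1  a_k=11  p_k/q_k = 243/11
(x₁, y₁) = (243, 11);  243² − 488·11² = 1 ✓

243 11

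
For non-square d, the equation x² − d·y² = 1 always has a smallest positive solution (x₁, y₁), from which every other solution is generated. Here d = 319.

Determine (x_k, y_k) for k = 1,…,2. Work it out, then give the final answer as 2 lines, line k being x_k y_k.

√319 → a₀=17, period (1,6,5,1,4,…,6,1,34); ℓ=14 even so k=13
a_0=17:  p_0=17·1+0=17,  q_0=17·0+1=1
…
a_4=1:  p_4=1·643+125=768,  q_4=1·36+7=43
…
a_6=3:  p_6=3·3715+768=11913,  q_6=3·208+43=667
a_7=1:  p_7=1·11913+3715=15628,  q_7=1·667+208=875
a_8=3:  p_8=3·15628+11913=58797,  q_8=3·875+667=3292
…
a_11=5:  p_11=5·309613+250816=1798881,  q_11=5·17335+14043=100718
a_12=6:  p_12=6·1798881+309613=11102899,  q_12=6·100718+17335=621643
a_13=1:  p_13=1·11102899+1798881=12901780,  q_13=1·621643+100718=722361
→ (12901780, 722361).  Check: 12901780²=166455927168400, 319·722361²=166455927168399, difference 1.
(12901780+722361√319)^2 = 332911854336799 + 18639485405160√319

12901780 722361
332911854336799 18639485405160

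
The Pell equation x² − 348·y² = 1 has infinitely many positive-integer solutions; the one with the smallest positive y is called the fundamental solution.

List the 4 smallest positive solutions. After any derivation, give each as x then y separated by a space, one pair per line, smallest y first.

[18; 1,1,1,8,1,1,1,36] for √348; ℓ=8 ⇒ convergent index 7
step 0: (18, 1)  from 18·(1,0) + (0,1)
step 1: (19, 1)  from 1·(18,1) + (1,0)
step 2: (37, 2)  from 1·(19,1) + (18,1)
step 3: (56, 3)  from 1·(37,2) + (19,1)
step 4: (485, 26)  from 8·(56,3) + (37,2)
…
step 6: (1026, 55)  from 1·(541,29) + (485,26)
step 7: (1567, 84)  from 1·(1026,55) + (541,29)
→ (1567, 84).  Check: 1567²=2455489, 348·84²=2455488, difference 1.
(1567+84√348)^2 = 4910977 + 263256√348
(1567+84√348)^3 = 15391000351 + 825044220√348
(1567+84√348)^4 = 48235390189057 + 2585688322224√348

1567 84
4910977 263256
15391000351 825044220
48235390189057 2585688322224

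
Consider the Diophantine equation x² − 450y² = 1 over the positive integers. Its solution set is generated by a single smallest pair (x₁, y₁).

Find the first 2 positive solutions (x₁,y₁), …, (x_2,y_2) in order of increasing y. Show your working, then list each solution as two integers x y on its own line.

19601 924
768398401 36222648

[21; 4,1,2,4,2,1,4,42] for √450; ℓ=8 ⇒ convergent index 7
a_0=21:  p_0=21·1+0=21,  q_0=21·0+1=1
…
a_2=1:  p_2=1·85+21=106,  q_2=1·4+1=5
a_3=2:  p_3=2·106+85=297,  q_3=2·5+4=14
…
a_5=2:  p_5=2·1294+297=2885,  q_5=2·61+14=136
a_6=1:  p_6=1·2885+1294=4179,  q_6=1·136+61=197
a_7=4:  p_7=4·4179+2885=19601,  q_7=4·197+136=924
(x₁, y₁) = (19601, 924);  19601² − 450·924² = 1 ✓
k=2:  x_2 = 19601·19601+450·924·924 = 768398401,  y_2 = 19601·924+924·19601 = 36222648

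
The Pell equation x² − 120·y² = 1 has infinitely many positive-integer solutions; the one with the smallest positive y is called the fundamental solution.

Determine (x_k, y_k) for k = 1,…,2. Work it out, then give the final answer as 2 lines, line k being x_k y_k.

11 1
241 22

[10; 1,20] for √120; ℓ=2 ⇒ convergent index 1
step 0: (10, 1)  from 10·(1,0) + (0,1)
step 1: (11, 1)  from 1·(10,1) + (1,0)
→ (11, 1).  Check: 11²=121, 120·1²=120, difference 1.
n=2: (11,1)∘(11,1) = (11·11+120·1·1, 11·1+1·11) = (241,22)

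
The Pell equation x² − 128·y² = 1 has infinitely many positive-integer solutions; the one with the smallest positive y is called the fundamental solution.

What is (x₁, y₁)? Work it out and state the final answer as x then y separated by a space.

577 51

[11; 3,5,3,22] for √128; ℓ=4 ⇒ convergent index 3
step 0: (11, 1)  from 11·(1,0) + (0,1)
step 1: (34, 3)  from 3·(11,1) + (1,0)
step 2: (181, 16)  from 5·(34,3) + (11,1)
step 3: (577, 51)  from 3·(181,16) + (34,3)
(x₁, y₁) = (577, 51);  577² − 128·51² = 1 ✓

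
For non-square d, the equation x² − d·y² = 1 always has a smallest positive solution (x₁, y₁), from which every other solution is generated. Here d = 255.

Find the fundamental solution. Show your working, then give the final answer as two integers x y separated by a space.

d=255: √d = [15; 1,30] (ℓ=2, even), read p_1/q_1
k=0  a_k=15  p_k/q_k = 15/1
k=1  a_k=1  p_k/q_k = 16/1
(x₁, y₁) = (16, 1);  16² − 255·1² = 1 ✓

16 1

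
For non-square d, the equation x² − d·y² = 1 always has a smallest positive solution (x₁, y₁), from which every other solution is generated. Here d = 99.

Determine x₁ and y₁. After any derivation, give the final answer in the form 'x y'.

√99 = [9; 1,18, …], period ℓ=2 (even) → k=1
i=0: a=9 ⇒ p=9, q=1
i=1: a=1 ⇒ p=10, q=1
fundamental: x₁=10, y₁=1  (since 100 − 99·1 = 1)

10 1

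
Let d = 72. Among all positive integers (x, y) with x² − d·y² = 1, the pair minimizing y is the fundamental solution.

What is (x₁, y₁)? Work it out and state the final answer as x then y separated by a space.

17 2

d=72: √d = [8; 2,16] (ℓ=2, even), read p_1/q_1
a_0=8:  p_0=8·1+0=8,  q_0=8·0+1=1
a_1=2:  p_1=2·8+1=17,  q_1=2·1+0=2
fundamental: x₁=17, y₁=2  (since 289 − 72·4 = 1)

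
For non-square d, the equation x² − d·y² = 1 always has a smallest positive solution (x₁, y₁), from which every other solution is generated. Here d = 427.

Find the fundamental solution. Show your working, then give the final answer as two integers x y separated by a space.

62 3

[20; 1,1,1,40] for √427; ℓ=4 ⇒ convergent index 3
step 0: (20, 1)  from 20·(1,0) + (0,1)
step 1: (21, 1)  from 1·(20,1) + (1,0)
step 2: (41, 2)  from 1·(21,1) + (20,1)
step 3: (62, 3)  from 1·(41,2) + (21,1)
→ (62, 3).  Check: 62²=3844, 427·3²=3843, difference 1.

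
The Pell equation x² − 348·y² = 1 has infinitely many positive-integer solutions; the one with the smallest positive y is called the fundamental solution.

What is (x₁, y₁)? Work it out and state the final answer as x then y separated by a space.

d=348: √d = [18; 1,1,1,8,1,1,1,36] (ℓ=8, even), read p_7/q_7
a_0=18:  p_0=18·1+0=18,  q_0=18·0+1=1
…
a_4=8:  p_4=8·56+37=485,  q_4=8·3+2=26
…
a_6=1:  p_6=1·541+485=1026,  q_6=1·29+26=55
a_7=1:  p_7=1·1026+541=1567,  q_7=1·55+29=84
(x₁, y₁) = (1567, 84);  1567² − 348·84² = 1 ✓

1567 84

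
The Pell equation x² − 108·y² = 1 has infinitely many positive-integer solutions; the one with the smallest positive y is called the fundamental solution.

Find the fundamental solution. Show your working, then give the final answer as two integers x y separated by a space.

1351 130

d=108: √d = [10; 2,1,1,4,1,1,2,20] (ℓ=8, even), read p_7/q_7
k=0  a_k=10  p_k/q_k = 10/1
k=1  a_k=2  p_k/q_k = 21/2
k=2  a_k=1  p_k/q_k = 31/3
k=3  a_k=1  p_k/q_k = 52/5
…
k=6  a_k=1  p_k/q_k = 530/51
k=7  a_k=2  p_k/q_k = 1351/130
→ (1351, 130).  Check: 1351²=1825201, 108·130²=1825200, difference 1.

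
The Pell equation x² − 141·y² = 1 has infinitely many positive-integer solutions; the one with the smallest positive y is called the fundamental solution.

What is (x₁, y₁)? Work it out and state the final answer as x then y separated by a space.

d=141: √d = [11; 1,6,1,22] (ℓ=4, even), read p_3/q_3
step 0: (11, 1)  from 11·(1,0) + (0,1)
step 1: (12, 1)  from 1·(11,1) + (1,0)
step 2: (83, 7)  from 6·(12,1) + (11,1)
step 3: (95, 8)  from 1·(83,7) + (12,1)
(x₁, y₁) = (95, 8);  95² − 141·8² = 1 ✓

95 8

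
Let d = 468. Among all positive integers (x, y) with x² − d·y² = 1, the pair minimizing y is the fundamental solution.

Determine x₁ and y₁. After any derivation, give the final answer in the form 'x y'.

√468 → a₀=21, period (1,1,1,2,1,1,1,42); ℓ=8 even so k=7
a_0=21:  p_0=21·1+0=21,  q_0=21·0+1=1
…
a_4=2:  p_4=2·65+43=173,  q_4=2·3+2=8
…
a_6=1:  p_6=1·238+173=411,  q_6=1·11+8=19
a_7=1:  p_7=1·411+238=649,  q_7=1·19+11=30
→ (649, 30).  Check: 649²=421201, 468·30²=421200, difference 1.

649 30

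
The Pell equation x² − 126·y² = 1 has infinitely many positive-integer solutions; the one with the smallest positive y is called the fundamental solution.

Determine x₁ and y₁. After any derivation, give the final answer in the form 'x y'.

449 40

[11; 4,2,4,22] for √126; ℓ=4 ⇒ convergent index 3
k=0  a_k=11  p_k/q_k = 11/1
k=1  a_k=4  p_k/q_k = 45/4
k=2  a_k=2  p_k/q_k = 101/9
k=3  a_k=4  p_k/q_k = 449/40
(x₁, y₁) = (449, 40);  449² − 126·40² = 1 ✓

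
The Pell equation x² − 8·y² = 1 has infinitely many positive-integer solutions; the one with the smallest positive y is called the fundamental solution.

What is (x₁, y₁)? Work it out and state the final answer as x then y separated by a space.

3 1

√8 = [2; 1,4, …], period ℓ=2 (even) → k=1
i=0: a=2 ⇒ p=2, q=1
i=1: a=1 ⇒ p=3, q=1
(x₁, y₁) = (3, 1);  3² − 8·1² = 1 ✓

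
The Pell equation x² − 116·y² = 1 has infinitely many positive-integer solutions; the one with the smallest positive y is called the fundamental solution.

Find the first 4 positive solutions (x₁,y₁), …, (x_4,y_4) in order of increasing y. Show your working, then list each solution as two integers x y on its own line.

√116 = [10; 1,3,2,1,4,1,2,3,1,20, …], period ℓ=10 (even) → k=9
step 0: (10, 1)  from 10·(1,0) + (0,1)
…
step 2: (43, 4)  from 3·(11,1) + (10,1)
…
step 8: (7550, 701)  from 3·(2251,209) + (797,74)
step 9: (9801, 910)  from 1·(7550,701) + (2251,209)
fundamental: x₁=9801, y₁=910  (since 96059601 − 116·828100 = 1)
(x_2, y_2) = (9801·9801 + 116·910·910, 9801·910 + 910·9801) = (192119201, 17837820)
(x_3, y_3) = (9801·192119201 + 116·910·17837820, 9801·17837820 + 910·192119201) = (3765920568201, 349656946730)
(x_4, y_4) = (9801·3765920568201 + 116·910·349656946730, 9801·349656946730 + 910·3765920568201) = (73819574785756801, 6853975451963640)

9801 910
192119201 17837820
3765920568201 349656946730
73819574785756801 6853975451963640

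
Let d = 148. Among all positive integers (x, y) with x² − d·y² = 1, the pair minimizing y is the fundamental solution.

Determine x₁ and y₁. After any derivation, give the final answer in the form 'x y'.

√148 = [12; 6,24, …], period ℓ=2 (even) → k=1
step 0: (12, 1)  from 12·(1,0) + (0,1)
step 1: (73, 6)  from 6·(12,1) + (1,0)
→ (73, 6).  Check: 73²=5329, 148·6²=5328, difference 1.

73 6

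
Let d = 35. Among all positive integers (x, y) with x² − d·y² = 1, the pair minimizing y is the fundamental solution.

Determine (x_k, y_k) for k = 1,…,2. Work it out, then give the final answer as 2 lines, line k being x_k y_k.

6 1
71 12

d=35: √d = [5; 1,10] (ℓ=2, even), read p_1/q_1
i=0: a=5 ⇒ p=5, q=1
i=1: a=1 ⇒ p=6, q=1
(x₁, y₁) = (6, 1);  6² − 35·1² = 1 ✓
(x_2, y_2) = (6·6 + 35·1·1, 6·1 + 1·6) = (71, 12)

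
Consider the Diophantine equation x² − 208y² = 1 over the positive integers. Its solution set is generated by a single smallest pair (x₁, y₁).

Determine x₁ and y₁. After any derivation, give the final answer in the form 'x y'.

649 45

√208 = [14; 2,2,1,2,2,28, …], period ℓ=6 (even) → k=5
a_0=14:  p_0=14·1+0=14,  q_0=14·0+1=1
…
a_2=2:  p_2=2·29+14=72,  q_2=2·2+1=5
…
a_4=2:  p_4=2·101+72=274,  q_4=2·7+5=19
a_5=2:  p_5=2·274+101=649,  q_5=2·19+7=45
→ (649, 45).  Check: 649²=421201, 208·45²=421200, difference 1.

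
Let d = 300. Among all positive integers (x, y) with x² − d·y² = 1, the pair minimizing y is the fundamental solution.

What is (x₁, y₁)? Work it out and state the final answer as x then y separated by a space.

√300 → a₀=17, period (3,8,3,34); ℓ=4 even so k=3
a_0=17:  p_0=17·1+0=17,  q_0=17·0+1=1
a_1=3:  p_1=3·17+1=52,  q_1=3·1+0=3
a_2=8:  p_2=8·52+17=433,  q_2=8·3+1=25
a_3=3:  p_3=3·433+52=1351,  q_3=3·25+3=78
fundamental: x₁=1351, y₁=78  (since 1825201 − 300·6084 = 1)

1351 78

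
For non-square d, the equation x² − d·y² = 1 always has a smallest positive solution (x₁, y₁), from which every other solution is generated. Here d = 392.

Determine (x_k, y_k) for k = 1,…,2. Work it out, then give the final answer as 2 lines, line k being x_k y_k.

√392 → a₀=19, period (1,3,1,38); ℓ=4 even so k=3
k=0  a_k=19  p_k/q_k = 19/1
…
k=2  a_k=3  p_k/q_k = 79/4
k=3  a_k=1  p_k/q_k = 99/5
→ (99, 5).  Check: 99²=9801, 392·5²=9800, difference 1.
(99+5√392)^2 = 19601 + 990√392

99 5
19601 990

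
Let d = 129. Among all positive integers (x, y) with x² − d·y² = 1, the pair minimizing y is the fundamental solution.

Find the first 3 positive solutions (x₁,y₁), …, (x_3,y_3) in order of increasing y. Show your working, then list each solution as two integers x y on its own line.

16855 1484
568182049 50025640
19153416854935 1686364322916

[11; 2,1,3,1,6,1,3,1,2,22] for √129; ℓ=10 ⇒ convergent index 9
k=0  a_k=11  p_k/q_k = 11/1
k=1  a_k=2  p_k/q_k = 23/2
…
k=3  a_k=3  p_k/q_k = 125/11
…
k=5  a_k=6  p_k/q_k = 1079/95
…
k=8  a_k=1  p_k/q_k = 6031/531
k=9  a_k=2  p_k/q_k = 16855/1484
fundamental: x₁=16855, y₁=1484  (since 284091025 − 129·2202256 = 1)
n=2: (16855,1484)∘(16855,1484) = (16855·16855+129·1484·1484, 16855·1484+1484·16855) = (568182049,50025640)
n=3: (568182049,50025640)∘(16855,1484) = (16855·568182049+129·1484·50025640, 16855·50025640+1484·568182049) = (19153416854935,1686364322916)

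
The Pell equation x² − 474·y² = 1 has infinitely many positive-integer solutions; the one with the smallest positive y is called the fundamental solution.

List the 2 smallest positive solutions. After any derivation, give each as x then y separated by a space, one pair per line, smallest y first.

193549 8890
74922430801 3441301220

√474 → a₀=21, period (1,3,2,1,1,…,3,1,42); ℓ=14 even so k=13
i=0: a=21 ⇒ p=21, q=1
i=1: a=1 ⇒ p=22, q=1
…
i=3: a=2 ⇒ p=196, q=9
…
i=5: a=1 ⇒ p=479, q=22
i=6: a=1 ⇒ p=762, q=35
…
i=8: a=1 ⇒ p=5813, q=267
i=9: a=1 ⇒ p=10864, q=499
i=10: a=1 ⇒ p=16677, q=766
i=11: a=2 ⇒ p=44218, q=2031
i=12: a=3 ⇒ p=149331, q=6859
i=13: a=1 ⇒ p=193549, q=8890
→ (193549, 8890).  Check: 193549²=37461215401, 474·8890²=37461215400, difference 1.
k=2:  x_2 = 193549·193549+474·8890·8890 = 74922430801,  y_2 = 193549·8890+8890·193549 = 3441301220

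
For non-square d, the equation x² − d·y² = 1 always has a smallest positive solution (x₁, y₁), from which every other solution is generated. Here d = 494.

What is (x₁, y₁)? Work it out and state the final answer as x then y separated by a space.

73035 3286

d=494: √d = [22; 4,2,2,1,2,1,2,2,4,44] (ℓ=10, even), read p_9/q_9
k=0  a_k=22  p_k/q_k = 22/1
k=1  a_k=4  p_k/q_k = 89/4
k=2  a_k=2  p_k/q_k = 200/9
…
k=5  a_k=2  p_k/q_k = 1867/84
k=6  a_k=1  p_k/q_k = 2556/115
…
k=8  a_k=2  p_k/q_k = 16514/743
k=9  a_k=4  p_k/q_k = 73035/3286
(x₁, y₁) = (73035, 3286);  73035² − 494·3286² = 1 ✓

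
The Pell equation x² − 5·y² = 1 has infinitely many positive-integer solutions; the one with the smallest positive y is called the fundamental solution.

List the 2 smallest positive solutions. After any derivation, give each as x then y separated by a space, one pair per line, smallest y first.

9 4
161 72

d=5: √d = [2; 4] (ℓ=1, odd), read p_1/q_1
i=0: a=2 ⇒ p=2, q=1
i=1: a=4 ⇒ p=9, q=4
(x₁, y₁) = (9, 4);  9² − 5·4² = 1 ✓
n=2: (9,4)∘(9,4) = (9·9+5·4·4, 9·4+4·9) = (161,72)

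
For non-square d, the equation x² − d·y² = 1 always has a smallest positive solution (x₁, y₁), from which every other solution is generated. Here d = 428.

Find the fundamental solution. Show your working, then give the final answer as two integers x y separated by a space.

1850887 89466

[20; 1,2,4,1,5,10,5,1,4,2,1,40] for √428; ℓ=12 ⇒ convergent index 11
step 0: (20, 1)  from 20·(1,0) + (0,1)
step 1: (21, 1)  from 1·(20,1) + (1,0)
step 2: (62, 3)  from 2·(21,1) + (20,1)
step 3: (269, 13)  from 4·(62,3) + (21,1)
…
step 6: (19571, 946)  from 10·(1924,93) + (331,16)
step 7: (99779, 4823)  from 5·(19571,946) + (1924,93)
step 8: (119350, 5769)  from 1·(99779,4823) + (19571,946)
…
step 10: (1273708, 61567)  from 2·(577179,27899) + (119350,5769)
step 11: (1850887, 89466)  from 1·(1273708,61567) + (577179,27899)
(x₁, y₁) = (1850887, 89466);  1850887² − 428·89466² = 1 ✓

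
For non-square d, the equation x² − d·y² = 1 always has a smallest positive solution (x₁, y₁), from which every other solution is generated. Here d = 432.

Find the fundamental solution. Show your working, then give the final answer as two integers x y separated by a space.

d=432: √d = [20; 1,3,1,1,1,3,1,40] (ℓ=8, even), read p_7/q_7
a_0=20:  p_0=20·1+0=20,  q_0=20·0+1=1
a_1=1:  p_1=1·20+1=21,  q_1=1·1+0=1
…
a_5=1:  p_5=1·187+104=291,  q_5=1·9+5=14
a_6=3:  p_6=3·291+187=1060,  q_6=3·14+9=51
a_7=1:  p_7=1·1060+291=1351,  q_7=1·51+14=65
fundamental: x₁=1351, y₁=65  (since 1825201 − 432·4225 = 1)

1351 65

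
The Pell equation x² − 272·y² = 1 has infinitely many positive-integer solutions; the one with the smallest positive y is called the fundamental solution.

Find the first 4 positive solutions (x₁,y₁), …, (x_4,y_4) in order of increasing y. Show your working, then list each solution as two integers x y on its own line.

33 2
2177 132
143649 8710
9478657 574728

√272 → a₀=16, period (2,32); ℓ=2 even so k=1
i=0: a=16 ⇒ p=16, q=1
i=1: a=2 ⇒ p=33, q=2
(x₁, y₁) = (33, 2);  33² − 272·2² = 1 ✓
k=2:  x_2 = 33·33+272·2·2 = 2177,  y_2 = 33·2+2·33 = 132
k=3:  x_3 = 33·2177+272·2·132 = 143649,  y_3 = 33·132+2·2177 = 8710
k=4:  x_4 = 33·143649+272·2·8710 = 9478657,  y_4 = 33·8710+2·143649 = 574728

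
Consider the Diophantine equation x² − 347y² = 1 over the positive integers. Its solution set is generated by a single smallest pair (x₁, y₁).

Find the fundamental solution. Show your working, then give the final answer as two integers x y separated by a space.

641602 34443

[18; 1,1,1,2,4,…,1,1,36] for √347; ℓ=14 ⇒ convergent index 13
step 0: (18, 1)  from 18·(1,0) + (0,1)
step 1: (19, 1)  from 1·(18,1) + (1,0)
…
step 7: (14269, 766)  from 17·(801,43) + (652,35)
step 8: (15070, 809)  from 1·(14269,766) + (801,43)
step 9: (74549, 4002)  from 4·(15070,809) + (14269,766)
step 10: (164168, 8813)  from 2·(74549,4002) + (15070,809)
…
step 12: (402885, 21628)  from 1·(238717,12815) + (164168,8813)
step 13: (641602, 34443)  from 1·(402885,21628) + (238717,12815)
fundamental: x₁=641602, y₁=34443  (since 411653126404 − 347·1186320249 = 1)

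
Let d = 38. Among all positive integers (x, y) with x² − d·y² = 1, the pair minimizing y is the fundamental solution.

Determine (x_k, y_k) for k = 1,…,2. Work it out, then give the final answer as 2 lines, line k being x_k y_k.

√38 = [6; 6,12, …], period ℓ=2 (even) → k=1
i=0: a=6 ⇒ p=6, q=1
i=1: a=6 ⇒ p=37, q=6
→ (37, 6).  Check: 37²=1369, 38·6²=1368, difference 1.
k=2:  x_2 = 37·37+38·6·6 = 2737,  y_2 = 37·6+6·37 = 444

37 6
2737 444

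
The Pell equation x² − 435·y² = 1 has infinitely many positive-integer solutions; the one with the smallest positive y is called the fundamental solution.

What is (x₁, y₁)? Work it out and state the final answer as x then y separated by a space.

146 7

d=435: √d = [20; 1,5,1,40] (ℓ=4, even), read p_3/q_3
i=0: a=20 ⇒ p=20, q=1
i=1: a=1 ⇒ p=21, q=1
i=2: a=5 ⇒ p=125, q=6
i=3: a=1 ⇒ p=146, q=7
→ (146, 7).  Check: 146²=21316, 435·7²=21315, difference 1.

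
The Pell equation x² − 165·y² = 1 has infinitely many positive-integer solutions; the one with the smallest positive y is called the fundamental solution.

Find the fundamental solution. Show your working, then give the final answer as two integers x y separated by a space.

d=165: √d = [12; 1,5,2,5,1,24] (ℓ=6, even), read p_5/q_5
step 0: (12, 1)  from 12·(1,0) + (0,1)
step 1: (13, 1)  from 1·(12,1) + (1,0)
step 2: (77, 6)  from 5·(13,1) + (12,1)
…
step 4: (912, 71)  from 5·(167,13) + (77,6)
step 5: (1079, 84)  from 1·(912,71) + (167,13)
→ (1079, 84).  Check: 1079²=1164241, 165·84²=1164240, difference 1.

1079 84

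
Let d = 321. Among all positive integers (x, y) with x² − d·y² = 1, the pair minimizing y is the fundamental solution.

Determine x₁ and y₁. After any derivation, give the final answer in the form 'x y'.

215 12

[17; 1,10,1,34] for √321; ℓ=4 ⇒ convergent index 3
i=0: a=17 ⇒ p=17, q=1
…
i=2: a=10 ⇒ p=197, q=11
i=3: a=1 ⇒ p=215, q=12
→ (215, 12).  Check: 215²=46225, 321·12²=46224, difference 1.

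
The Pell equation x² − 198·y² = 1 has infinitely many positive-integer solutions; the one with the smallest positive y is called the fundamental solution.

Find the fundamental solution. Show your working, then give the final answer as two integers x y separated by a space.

197 14

d=198: √d = [14; 14,28] (ℓ=2, even), read p_1/q_1
a_0=14:  p_0=14·1+0=14,  q_0=14·0+1=1
a_1=14:  p_1=14·14+1=197,  q_1=14·1+0=14
(x₁, y₁) = (197, 14);  197² − 198·14² = 1 ✓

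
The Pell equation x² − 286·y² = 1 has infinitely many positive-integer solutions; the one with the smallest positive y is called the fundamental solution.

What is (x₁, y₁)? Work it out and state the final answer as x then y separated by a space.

√286 → a₀=16, period (1,10,3,3,2,3,3,10,1,32); ℓ=10 even so k=9
i=0: a=16 ⇒ p=16, q=1
i=1: a=1 ⇒ p=17, q=1
…
i=7: a=3 ⇒ p=49703, q=2939
i=8: a=10 ⇒ p=512132, q=30283
i=9: a=1 ⇒ p=561835, q=33222
(x₁, y₁) = (561835, 33222);  561835² − 286·33222² = 1 ✓

561835 33222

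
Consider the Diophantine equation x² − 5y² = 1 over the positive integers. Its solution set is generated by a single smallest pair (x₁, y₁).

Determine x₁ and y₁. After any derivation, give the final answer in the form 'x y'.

9 4

√5 = [2; 4, …], period ℓ=1 (odd) → k=1
a_0=2:  p_0=2·1+0=2,  q_0=2·0+1=1
a_1=4:  p_1=4·2+1=9,  q_1=4·1+0=4
→ (9, 4).  Check: 9²=81, 5·4²=80, difference 1.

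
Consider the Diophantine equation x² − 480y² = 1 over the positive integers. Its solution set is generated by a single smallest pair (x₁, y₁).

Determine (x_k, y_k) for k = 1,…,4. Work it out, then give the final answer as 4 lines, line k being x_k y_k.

241 11
116161 5302
55989361 2555553
26986755841 1231771244

√480 = [21; 1,9,1,42, …], period ℓ=4 (even) → k=3
k=0  a_k=21  p_k/q_k = 21/1
k=1  a_k=1  p_k/q_k = 22/1
k=2  a_k=9  p_k/q_k = 219/10
k=3  a_k=1  p_k/q_k = 241/11
→ (241, 11).  Check: 241²=58081, 480·11²=58080, difference 1.
(241+11√480)^2 = 116161 + 5302√480
(241+11√480)^3 = 55989361 + 2555553√480
(241+11√480)^4 = 26986755841 + 1231771244√480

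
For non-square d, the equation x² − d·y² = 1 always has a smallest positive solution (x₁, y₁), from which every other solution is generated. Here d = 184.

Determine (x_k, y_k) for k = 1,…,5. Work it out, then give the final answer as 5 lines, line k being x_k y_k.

d=184: √d = [13; 1,1,3,2,1,2,1,2,3,1,1,26] (ℓ=12, even), read p_11/q_11
i=0: a=13 ⇒ p=13, q=1
i=1: a=1 ⇒ p=14, q=1
…
i=4: a=2 ⇒ p=217, q=16
i=5: a=1 ⇒ p=312, q=23
i=6: a=2 ⇒ p=841, q=62
i=7: a=1 ⇒ p=1153, q=85
i=8: a=2 ⇒ p=3147, q=232
i=9: a=3 ⇒ p=10594, q=781
i=10: a=1 ⇒ p=13741, q=1013
i=11: a=1 ⇒ p=24335, q=1794
fundamental: x₁=24335, y₁=1794  (since 592192225 − 184·3218436 = 1)
n=2: (24335,1794)∘(24335,1794) = (24335·24335+184·1794·1794, 24335·1794+1794·24335) = (1184384449,87313980)
n=3: (1184384449,87313980)∘(24335,1794) = (24335·1184384449+184·1794·87313980, 24335·87313980+1794·1184384449) = (57643991108495,4249571404806)
n=4: (57643991108495,4249571404806)∘(24335,1794) = (24335·57643991108495+184·1794·4249571404806, 24335·4249571404806+1794·57643991108495) = (2805533046066067201,206826640184594040)
n=5: (2805533046066067201,206826640184594040)∘(24335,1794) = (24335·2805533046066067201+184·1794·206826640184594040, 24335·206826640184594040+1794·2805533046066067201) = (136545293294391499564175,10066252573534620521994)

24335 1794
1184384449 87313980
57643991108495 4249571404806
2805533046066067201 206826640184594040
136545293294391499564175 10066252573534620521994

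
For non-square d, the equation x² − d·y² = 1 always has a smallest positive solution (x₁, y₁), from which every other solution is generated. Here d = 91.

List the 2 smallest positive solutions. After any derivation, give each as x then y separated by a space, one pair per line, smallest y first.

d=91: √d = [9; 1,1,5,1,5,1,1,18] (ℓ=8, even), read p_7/q_7
a_0=9:  p_0=9·1+0=9,  q_0=9·0+1=1
a_1=1:  p_1=1·9+1=10,  q_1=1·1+0=1
a_2=1:  p_2=1·10+9=19,  q_2=1·1+1=2
a_3=5:  p_3=5·19+10=105,  q_3=5·2+1=11
a_4=1:  p_4=1·105+19=124,  q_4=1·11+2=13
a_5=5:  p_5=5·124+105=725,  q_5=5·13+11=76
a_6=1:  p_6=1·725+124=849,  q_6=1·76+13=89
a_7=1:  p_7=1·849+725=1574,  q_7=1·89+76=165
→ (1574, 165).  Check: 1574²=2477476, 91·165²=2477475, difference 1.
(x_2, y_2) = (1574·1574 + 91·165·165, 1574·165 + 165·1574) = (4954951, 519420)

1574 165
4954951 519420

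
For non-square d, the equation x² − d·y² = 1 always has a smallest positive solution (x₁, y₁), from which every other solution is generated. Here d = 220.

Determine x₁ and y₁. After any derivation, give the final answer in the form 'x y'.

[14; 1,4,1,28] for √220; ℓ=4 ⇒ convergent index 3
k=0  a_k=14  p_k/q_k = 14/1
k=1  a_k=1  p_k/q_k = 15/1
k=2  a_k=4  p_k/q_k = 74/5
k=3  a_k=1  p_k/q_k = 89/6
fundamental: x₁=89, y₁=6  (since 7921 − 220·36 = 1)

89 6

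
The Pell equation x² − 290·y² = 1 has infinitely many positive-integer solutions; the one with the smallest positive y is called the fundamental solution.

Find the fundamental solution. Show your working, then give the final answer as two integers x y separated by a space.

579 34

[17; 34] for √290; ℓ=1 ⇒ convergent index 1
a_0=17:  p_0=17·1+0=17,  q_0=17·0+1=1
a_1=34:  p_1=34·17+1=579,  q_1=34·1+0=34
→ (579, 34).  Check: 579²=335241, 290·34²=335240, difference 1.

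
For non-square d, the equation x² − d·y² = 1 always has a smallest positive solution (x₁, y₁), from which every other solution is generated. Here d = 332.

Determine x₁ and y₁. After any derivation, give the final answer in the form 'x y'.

13447 738

√332 = [18; 4,1,1,8,1,1,4,36, …], period ℓ=8 (even) → k=7
step 0: (18, 1)  from 18·(1,0) + (0,1)
step 1: (73, 4)  from 4·(18,1) + (1,0)
…
step 3: (164, 9)  from 1·(91,5) + (73,4)
step 4: (1403, 77)  from 8·(164,9) + (91,5)
step 5: (1567, 86)  from 1·(1403,77) + (164,9)
step 6: (2970, 163)  from 1·(1567,86) + (1403,77)
step 7: (13447, 738)  from 4·(2970,163) + (1567,86)
→ (13447, 738).  Check: 13447²=180821809, 332·738²=180821808, difference 1.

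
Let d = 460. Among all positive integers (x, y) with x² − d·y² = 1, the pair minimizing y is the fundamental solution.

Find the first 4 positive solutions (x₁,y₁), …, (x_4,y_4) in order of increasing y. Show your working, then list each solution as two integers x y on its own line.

2535751 118230
12860066268001 599603681460
65219851798297071751 3040891269731634690
330762608834754335913072001 15421886156225925189922920

√460 → a₀=21, period (2,4,3,1,2,10,2,1,3,4,2,42); ℓ=12 even so k=11
k=0  a_k=21  p_k/q_k = 21/1
…
k=2  a_k=4  p_k/q_k = 193/9
k=3  a_k=3  p_k/q_k = 622/29
…
k=5  a_k=2  p_k/q_k = 2252/105
k=6  a_k=10  p_k/q_k = 23335/1088
k=7  a_k=2  p_k/q_k = 48922/2281
…
k=9  a_k=3  p_k/q_k = 265693/12388
k=10  a_k=4  p_k/q_k = 1135029/52921
k=11  a_k=2  p_k/q_k = 2535751/118230
fundamental: x₁=2535751, y₁=118230  (since 6430033134001 − 460·13978332900 = 1)
(2535751+118230√460)^2 = 12860066268001 + 599603681460√460
(2535751+118230√460)^3 = 65219851798297071751 + 3040891269731634690√460
(2535751+118230√460)^4 = 330762608834754335913072001 + 15421886156225925189922920√460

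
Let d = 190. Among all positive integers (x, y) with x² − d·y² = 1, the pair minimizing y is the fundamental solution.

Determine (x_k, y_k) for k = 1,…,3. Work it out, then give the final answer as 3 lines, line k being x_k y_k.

52021 3774
5412368881 392654508
563113683064981 40852560317562

√190 = [13; 1,3,1,1,1,…,3,1,26, …], period ℓ=14 (even) → k=13
step 0: (13, 1)  from 13·(1,0) + (0,1)
step 1: (14, 1)  from 1·(13,1) + (1,0)
step 2: (55, 4)  from 3·(14,1) + (13,1)
step 3: (69, 5)  from 1·(55,4) + (14,1)
…
step 8: (2936, 213)  from 2·(1213,88) + (510,37)
step 9: (4149, 301)  from 1·(2936,213) + (1213,88)
step 10: (7085, 514)  from 1·(4149,301) + (2936,213)
…
step 12: (40787, 2959)  from 3·(11234,815) + (7085,514)
step 13: (52021, 3774)  from 1·(40787,2959) + (11234,815)
fundamental: x₁=52021, y₁=3774  (since 2706184441 − 190·14243076 = 1)
(52021+3774√190)^2 = 5412368881 + 392654508√190
(52021+3774√190)^3 = 563113683064981 + 40852560317562√190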